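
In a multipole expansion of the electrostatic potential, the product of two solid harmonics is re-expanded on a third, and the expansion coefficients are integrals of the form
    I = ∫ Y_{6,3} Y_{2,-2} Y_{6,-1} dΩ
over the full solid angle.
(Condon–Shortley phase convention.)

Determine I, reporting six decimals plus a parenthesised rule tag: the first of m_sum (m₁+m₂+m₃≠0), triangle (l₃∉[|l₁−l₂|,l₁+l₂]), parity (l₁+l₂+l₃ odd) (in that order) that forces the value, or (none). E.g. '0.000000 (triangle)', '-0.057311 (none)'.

0.177674 (none)

Checks pass: Σm=0; 14 even; l₃=6∈[4,8].
(2·6+1)(2·2+1)(2·6+1) = 845
Δ: 2! 10! 2! / 15! → 1/90090
sum: t=0:+1/69120 t=1:−1/14400 t=2:+1/69120 = -7/172800
3j²(6 2 6; 0 0 0) = Δ·Π!·Σ² = 14/715  (sign -1)
sum: t=0:+1/120960 = 1/120960
3j²(6 2 6; 3 -2 -1) = Δ·Π!·Σ² = 24/1001  (sign -1)
combine: 4πI² = 845·14/715·24/1001 = 48/121
take √, sign +1: I = 0.17767364
No selection rule forces the value: the integral is nonzero (none).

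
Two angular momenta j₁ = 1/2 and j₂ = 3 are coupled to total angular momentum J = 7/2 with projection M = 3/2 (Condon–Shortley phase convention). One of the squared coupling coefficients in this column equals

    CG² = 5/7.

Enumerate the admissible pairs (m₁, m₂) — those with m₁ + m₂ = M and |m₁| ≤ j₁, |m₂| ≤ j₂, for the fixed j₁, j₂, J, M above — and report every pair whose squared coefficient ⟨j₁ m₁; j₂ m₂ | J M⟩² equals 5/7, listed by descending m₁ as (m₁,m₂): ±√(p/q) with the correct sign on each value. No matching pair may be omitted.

(1/2,1): +√(5/7)

Admissible pairs with m₁+m₂ = M = 3/2: (-1/2,2), (1/2,1)
  (m₁,m₂)=(1/2,1): CG² = 5/7, CG = +√(5/7)   ← matches the target
  (m₁,m₂)=(-1/2,2): CG² = 2/7, CG = +√(2/7)
Pairs with CG² = 5/7: (1/2,1): +√(5/7)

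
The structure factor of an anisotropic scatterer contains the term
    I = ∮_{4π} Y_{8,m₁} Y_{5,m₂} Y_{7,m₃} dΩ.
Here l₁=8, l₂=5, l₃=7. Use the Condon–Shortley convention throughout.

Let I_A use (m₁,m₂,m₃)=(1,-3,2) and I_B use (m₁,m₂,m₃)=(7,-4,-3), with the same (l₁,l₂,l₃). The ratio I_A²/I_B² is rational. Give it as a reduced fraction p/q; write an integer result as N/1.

Shared (l₁,l₂,l₃)=(8,5,7): N and (l;000)² cancel in I_A²/I_B².
A: Δ = 6!·10!·4!/21! = 1/814773960; Racah Σ t=0..2: t=0:+1/87091200 t=1:−1/12441600 t=2:+1/16588800 = -1/116121600; ⇒ 3j(8 5 7; 1 -3 2)² = 27/46189, sgn +1
B: Δ = 6!·10!·4!/21! = 1/814773960; Racah Σ t=0..1: t=0:+1/1567641600 t=1:−1/10450944000 = 17/31352832000; ⇒ 3j(8 5 7; 7 -4 -3)² = 17/1140, sgn +1
I_A²/I_B² = (27/46189)/(17/1140) = 1620/41327

1620/41327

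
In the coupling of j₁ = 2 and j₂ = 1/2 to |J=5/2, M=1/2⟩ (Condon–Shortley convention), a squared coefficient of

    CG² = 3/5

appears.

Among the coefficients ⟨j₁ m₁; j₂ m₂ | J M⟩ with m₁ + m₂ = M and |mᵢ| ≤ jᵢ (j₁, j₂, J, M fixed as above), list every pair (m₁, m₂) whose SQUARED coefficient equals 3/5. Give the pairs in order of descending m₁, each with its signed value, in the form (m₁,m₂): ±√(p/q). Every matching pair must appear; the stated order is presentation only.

Admissible pairs with m₁+m₂ = M = 1/2: (0,1/2), (1,-1/2)
  (m₁,m₂)=(1,-1/2): CG² = 2/5, CG = +√(2/5)
  (m₁,m₂)=(0,1/2): CG² = 3/5, CG = +√(3/5)   ← matches the target
Pairs with CG² = 3/5: (0,1/2): +√(3/5)

(0,1/2): +√(3/5)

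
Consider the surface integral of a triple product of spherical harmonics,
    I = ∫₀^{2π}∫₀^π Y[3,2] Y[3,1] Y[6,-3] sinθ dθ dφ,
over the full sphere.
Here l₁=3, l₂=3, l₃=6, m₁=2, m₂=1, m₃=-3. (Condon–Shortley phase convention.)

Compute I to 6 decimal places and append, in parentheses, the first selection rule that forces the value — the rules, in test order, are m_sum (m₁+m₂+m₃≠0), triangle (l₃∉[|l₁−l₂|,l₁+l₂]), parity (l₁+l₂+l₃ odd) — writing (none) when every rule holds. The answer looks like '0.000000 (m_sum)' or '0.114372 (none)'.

Rules hold: Σm=0, L=12 even, 0≤6≤6.
N = 7·7·13 = 637
Δ = 0!·6!·6!/13! = 1/12012
Racah Σ t=0..0: t=0:+1/1296 = 1/1296
⇒ 3j(3 3 6; 0 0 0)² = 100/3003, sgn +1
Racah Σ t=0..0: t=0:+1/5760 = 1/5760
⇒ 3j(3 3 6; 2 1 -3)² = 9/286, sgn -1
4πI² = N·(3j₀)²·(3jₘ)² = 1050/1573
I = -1·√(0.667514/4π) = -0.23047581
No selection rule forces the value: the integral is nonzero (none).

-0.230476 (none)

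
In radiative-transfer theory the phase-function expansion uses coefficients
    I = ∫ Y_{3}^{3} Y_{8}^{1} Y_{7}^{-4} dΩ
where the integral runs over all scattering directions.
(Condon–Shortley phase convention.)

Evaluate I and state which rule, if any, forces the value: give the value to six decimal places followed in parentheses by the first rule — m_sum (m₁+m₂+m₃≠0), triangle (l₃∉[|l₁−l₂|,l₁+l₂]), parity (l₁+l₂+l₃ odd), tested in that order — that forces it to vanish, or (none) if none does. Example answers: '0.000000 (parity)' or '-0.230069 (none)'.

0.096463 (none)

m-sum 0 ✓  L=18 even ✓  5≤7≤11 ✓
Π(2lᵢ+1) = 7×17×15 = 1785
triangle coeff Δ(3,8,7) = 1/5290740
Σ_t [1,3]: t=1:−1/7257600 t=2:+1/2073600 t=3:−1/7257600 = 1/4838400
(3j)²=252/20995 [(3 8 7; 0 0 0)], sign=-1
Σ_t [0,0]: t=0:+1/104509440 = 1/104509440
(3j)²=275/50388 [(3 8 7; 3 1 -4)], sign=-1
⇒ 4πI² = 121275/1037153
I = (+1)√(121275/1037153/(4π)) = 0.09646267
No selection rule forces the value: the integral is nonzero (none).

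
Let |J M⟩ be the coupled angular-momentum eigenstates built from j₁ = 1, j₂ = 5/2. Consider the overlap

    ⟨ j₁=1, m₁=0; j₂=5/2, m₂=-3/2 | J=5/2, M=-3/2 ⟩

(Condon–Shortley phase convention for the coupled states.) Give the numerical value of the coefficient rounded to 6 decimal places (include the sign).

√[6·1!1!4!/7! · 1!1!1!4!1!4!] = √(576/35)
  +(−1)^0/∏(0,1,1,1,0,3)! = 1/6  (running 1/6)
  +(−1)^1/∏(1,0,0,0,1,4)! = -1/24  (running 1/8)
⟨..|..⟩ = √(576/35)·(1/8) = +0.507093

+0.507093  (= +√(9/35))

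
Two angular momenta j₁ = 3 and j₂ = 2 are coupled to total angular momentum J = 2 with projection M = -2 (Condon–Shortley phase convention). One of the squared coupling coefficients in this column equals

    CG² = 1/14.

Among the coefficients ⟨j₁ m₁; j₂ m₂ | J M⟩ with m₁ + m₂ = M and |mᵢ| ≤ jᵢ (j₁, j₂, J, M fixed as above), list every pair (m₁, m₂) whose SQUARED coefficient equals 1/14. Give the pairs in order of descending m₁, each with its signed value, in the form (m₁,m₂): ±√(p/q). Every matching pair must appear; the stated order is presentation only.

(0,-2): +√(1/14)

Admissible pairs with m₁+m₂ = M = -2: (-3,1), (-2,0), (-1,-1), (0,-2)
  (m₁,m₂)=(0,-2): CG² = 1/14, CG = +√(1/14)   ← matches the target
  (m₁,m₂)=(-1,-1): CG² = 3/14, CG = −√(3/14)
  (m₁,m₂)=(-2,0): CG² = 5/14, CG = +√(5/14)
  (m₁,m₂)=(-3,1): CG² = 5/14, CG = −√(5/14)
Pairs with CG² = 1/14: (0,-2): +√(1/14)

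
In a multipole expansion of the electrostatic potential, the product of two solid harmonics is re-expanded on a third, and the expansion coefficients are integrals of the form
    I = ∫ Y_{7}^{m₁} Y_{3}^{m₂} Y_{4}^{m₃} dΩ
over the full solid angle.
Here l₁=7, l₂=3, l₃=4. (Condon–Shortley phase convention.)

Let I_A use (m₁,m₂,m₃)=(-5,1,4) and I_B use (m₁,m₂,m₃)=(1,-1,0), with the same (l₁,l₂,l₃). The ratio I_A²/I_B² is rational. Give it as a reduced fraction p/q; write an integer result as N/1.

33/70

Shared (l₁,l₂,l₃)=(7,3,4): N and (l;000)² cancel in I_A²/I_B².
A: Δ = 6!·8!·0!/15! = 1/45045; Racah Σ t=4..4: t=4:+1/1935360 = 1/1935360; ⇒ 3j(7 3 4; -5 1 4)² = 1/91, sgn +1
B: Δ = 6!·8!·0!/15! = 1/45045; Racah Σ t=2..2: t=2:+1/27648 = 1/27648; ⇒ 3j(7 3 4; 1 -1 0)² = 10/429, sgn +1
I_A²/I_B² = (1/91)/(10/429) = 33/70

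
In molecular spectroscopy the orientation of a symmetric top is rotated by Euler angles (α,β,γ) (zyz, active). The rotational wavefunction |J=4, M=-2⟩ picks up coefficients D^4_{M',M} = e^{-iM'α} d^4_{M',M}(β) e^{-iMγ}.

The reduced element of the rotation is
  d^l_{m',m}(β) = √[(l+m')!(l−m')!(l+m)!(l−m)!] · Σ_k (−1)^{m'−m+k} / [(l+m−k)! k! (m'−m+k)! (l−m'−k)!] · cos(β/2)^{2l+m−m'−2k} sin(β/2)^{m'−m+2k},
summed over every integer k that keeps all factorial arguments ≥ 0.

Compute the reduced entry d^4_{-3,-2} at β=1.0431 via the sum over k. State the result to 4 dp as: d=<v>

d^4_{-3,-2}(β=1.0431) via the finite sum:
c=cos(1.043100/2)=0.867048, s=sin(1.043100/2)=0.498225; N=√[1·5040·2·720]=2693.993318
Admissible k: 1..2 (factorial args all ≥0)
  k=1: (−1)^0·2693.9933/(720)·0.8670^7·0.4982^1 = +0.686738
  k=2: (−1)^1·2693.9933/(240)·0.8670^5·0.4982^3 = -0.680263
d^4_{-3,-2}(1.0431) = +0.686738 -0.680263 = +0.006476

d=0.0065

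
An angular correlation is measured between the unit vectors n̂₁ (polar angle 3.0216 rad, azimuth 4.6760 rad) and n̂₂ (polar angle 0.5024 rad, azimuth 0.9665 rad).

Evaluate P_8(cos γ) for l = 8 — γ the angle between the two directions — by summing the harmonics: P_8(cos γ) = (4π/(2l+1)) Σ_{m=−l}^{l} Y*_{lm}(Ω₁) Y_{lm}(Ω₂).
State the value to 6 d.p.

Expand P_8 via completeness: Σ_{m} conj(Y_{8,m}) at Ω₁ times Y_{8,m} at Ω₂ —
  m=-8: Y*=0.00000 - 0.00000j  Y=0.00018 - 0.00148j  product -0.00000 - 0.00000j
  m=-7: Y*=-0.00000 - 0.00000j  Y=0.00961 - 0.00503j  product -0.00000 - 0.00000j
  m=-6: Y*=-0.00001 + 0.00000j  Y=0.04370 + 0.02298j  product -0.00000 - 0.00000j
  m=-5: Y*=0.00004 + 0.00023j  Y=0.01884 + 0.15610j  product -0.00004 + 0.00001j
  m=-4: Y*=0.00265 - 0.00039j  Y=-0.26397 + 0.23359j  product -0.00061 + 0.00072j
  m=-3: Y*=-0.00247 - 0.02257j  Y=-0.50117 - 0.12376j  product -0.00155 + 0.01162j
  m=-2: Y*=-0.13615 + 0.00993j  Y=-0.12679 - 0.33462j  product 0.02058 + 0.04430j
  m=-1: Y*=0.01889 + 0.51891j  Y=-0.10788 + 0.15625j  product -0.08312 - 0.05303j
  m=+0: Y*=0.88048 + 0.00000j  Y=-0.43429 + 0.00000j  product -0.38238 + 0.00000j
  m=+1: Y*=-0.01889 + 0.51891j  Y=0.10788 + 0.15625j  product -0.08312 + 0.05303j
  m=+2: Y*=-0.13615 - 0.00993j  Y=-0.12679 + 0.33462j  product 0.02058 - 0.04430j
  m=+3: Y*=0.00247 - 0.02257j  Y=0.50117 - 0.12376j  product -0.00155 - 0.01162j
  m=+4: Y*=0.00265 + 0.00039j  Y=-0.26397 - 0.23359j  product -0.00061 - 0.00072j
  m=+5: Y*=-0.00004 + 0.00023j  Y=-0.01884 + 0.15610j  product -0.00004 - 0.00001j
  m=+6: Y*=-0.00001 - 0.00000j  Y=0.04370 - 0.02298j  product -0.00000 + 0.00000j
  m=+7: Y*=0.00000 - 0.00000j  Y=-0.00961 - 0.00503j  product -0.00000 + 0.00000j
  m=+8: Y*=0.00000 + 0.00000j  Y=0.00018 + 0.00148j  product -0.00000 + 0.00000j
Total Σ_m = -0.51184 - 0.00000j. Multiply by 0.739198: -0.37835 - 0.00000j. P_8(cos γ) = -0.378352

-0.378352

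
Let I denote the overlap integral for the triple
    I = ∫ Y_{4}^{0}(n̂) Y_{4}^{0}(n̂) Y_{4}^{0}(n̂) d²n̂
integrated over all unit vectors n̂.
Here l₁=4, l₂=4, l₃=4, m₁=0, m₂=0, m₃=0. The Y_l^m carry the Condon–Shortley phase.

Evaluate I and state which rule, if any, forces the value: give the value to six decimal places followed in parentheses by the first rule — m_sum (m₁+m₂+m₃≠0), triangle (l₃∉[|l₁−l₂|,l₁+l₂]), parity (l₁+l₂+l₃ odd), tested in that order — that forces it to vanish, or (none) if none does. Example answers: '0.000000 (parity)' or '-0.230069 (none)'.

Rules hold: Σm=0, L=12 even, 0≤4≤8.
N = 9·9·9 = 729
Δ = 4!·4!·4!/13! = 1/450450
Racah Σ t=0..4: t=0:+1/13824 t=1:−1/216 t=2:+1/64 t=3:−1/216 t=4:+1/13824 = 5/768
⇒ 3j(4 4 4; 0 0 0)² = 18/1001, sgn +1
(m-triple is (0,0,0) — same symbol as above.)
4πI² = N·(3j₀)²·(3jₘ)² = 236196/1002001
I = +1·√(0.235724/4π) = 0.13696111
No selection rule forces the value: the integral is nonzero (none).

0.136961 (none)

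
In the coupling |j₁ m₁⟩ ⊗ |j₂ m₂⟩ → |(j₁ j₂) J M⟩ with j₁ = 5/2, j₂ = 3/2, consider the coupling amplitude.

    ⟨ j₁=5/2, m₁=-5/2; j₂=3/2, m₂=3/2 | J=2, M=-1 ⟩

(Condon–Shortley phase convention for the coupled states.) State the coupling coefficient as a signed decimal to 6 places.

+√(5/14) = +0.597614

√[5·2!3!1!/7! · 0!5!3!0!1!3!] = √(360/7)
  +(−1)^2/∏(2,0,3,1,0,0)! = 1/12  (running 1/12)
⟨..|..⟩ = √(360/7)·(1/12) = +0.597614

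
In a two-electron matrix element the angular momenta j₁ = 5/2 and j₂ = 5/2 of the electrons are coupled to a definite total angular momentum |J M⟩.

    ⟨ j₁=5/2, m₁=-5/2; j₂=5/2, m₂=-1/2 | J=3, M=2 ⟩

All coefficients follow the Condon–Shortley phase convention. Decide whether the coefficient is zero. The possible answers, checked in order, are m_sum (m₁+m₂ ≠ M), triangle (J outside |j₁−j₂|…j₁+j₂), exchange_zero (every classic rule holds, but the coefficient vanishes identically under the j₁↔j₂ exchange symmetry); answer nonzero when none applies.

m_sum

m-sum: m₁+m₂ = -5/2+(-1/2) = -3, M = 2  ✗ ⇒ coefficient is 0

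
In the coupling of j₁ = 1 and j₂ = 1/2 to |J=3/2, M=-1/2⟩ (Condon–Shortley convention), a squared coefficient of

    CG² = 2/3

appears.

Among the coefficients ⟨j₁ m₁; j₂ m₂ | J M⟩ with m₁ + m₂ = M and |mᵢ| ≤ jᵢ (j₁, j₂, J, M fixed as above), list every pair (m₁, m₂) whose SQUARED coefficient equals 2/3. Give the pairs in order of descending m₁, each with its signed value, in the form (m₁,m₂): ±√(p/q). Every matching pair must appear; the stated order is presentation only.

(0,-1/2): +√(2/3)

Admissible pairs with m₁+m₂ = M = -1/2: (-1,1/2), (0,-1/2)
  (m₁,m₂)=(0,-1/2): CG² = 2/3, CG = +√(2/3)   ← matches the target
  (m₁,m₂)=(-1,1/2): CG² = 1/3, CG = +√(1/3)
Pairs with CG² = 2/3: (0,-1/2): +√(2/3)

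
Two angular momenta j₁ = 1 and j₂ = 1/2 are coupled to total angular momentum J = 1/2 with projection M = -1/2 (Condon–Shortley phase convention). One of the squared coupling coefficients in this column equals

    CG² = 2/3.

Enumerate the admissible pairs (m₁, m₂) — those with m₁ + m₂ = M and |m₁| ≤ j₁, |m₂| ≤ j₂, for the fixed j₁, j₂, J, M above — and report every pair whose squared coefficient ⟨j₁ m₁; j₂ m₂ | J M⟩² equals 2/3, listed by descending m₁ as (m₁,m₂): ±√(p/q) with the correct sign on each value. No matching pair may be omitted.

(-1,1/2): −√(2/3)

Admissible pairs with m₁+m₂ = M = -1/2: (-1,1/2), (0,-1/2)
  (m₁,m₂)=(0,-1/2): CG² = 1/3, CG = +√(1/3)
  (m₁,m₂)=(-1,1/2): CG² = 2/3, CG = −√(2/3)   ← matches the target
Pairs with CG² = 2/3: (-1,1/2): −√(2/3)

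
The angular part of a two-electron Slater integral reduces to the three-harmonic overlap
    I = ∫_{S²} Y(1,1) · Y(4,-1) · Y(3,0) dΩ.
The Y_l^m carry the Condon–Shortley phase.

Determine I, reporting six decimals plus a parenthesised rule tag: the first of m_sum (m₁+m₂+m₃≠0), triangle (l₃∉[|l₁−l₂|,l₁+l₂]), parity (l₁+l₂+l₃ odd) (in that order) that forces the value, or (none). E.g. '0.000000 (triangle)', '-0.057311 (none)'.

-0.194664 (none)

Rules hold: Σm=0, L=8 even, 3≤3≤5.
N = 3·9·7 = 189
Δ = 2!·0!·6!/9! = 1/252
Racah Σ t=1..1: t=1:−1/36 = -1/36
⇒ 3j(1 4 3; 0 0 0)² = 4/63, sgn +1
Racah Σ t=0..0: t=0:+1/72 = 1/72
⇒ 3j(1 4 3; 1 -1 0)² = 5/126, sgn -1
4πI² = N·(3j₀)²·(3jₘ)² = 10/21
I = -1·√(0.47619/4π) = -0.19466390
No selection rule forces the value: the integral is nonzero (none).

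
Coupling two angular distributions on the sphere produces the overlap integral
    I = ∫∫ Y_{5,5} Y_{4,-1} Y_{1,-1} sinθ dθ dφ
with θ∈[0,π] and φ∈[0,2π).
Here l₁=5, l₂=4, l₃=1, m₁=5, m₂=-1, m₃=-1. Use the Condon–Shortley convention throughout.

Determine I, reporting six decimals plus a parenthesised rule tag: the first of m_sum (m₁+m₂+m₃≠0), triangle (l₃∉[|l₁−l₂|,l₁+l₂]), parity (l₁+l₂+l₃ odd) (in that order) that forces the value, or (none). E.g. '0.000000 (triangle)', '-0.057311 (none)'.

5 − 1 − 1 = 3 ≠ 0: azimuthal integral kills it; I = 0

0.000000 (m_sum)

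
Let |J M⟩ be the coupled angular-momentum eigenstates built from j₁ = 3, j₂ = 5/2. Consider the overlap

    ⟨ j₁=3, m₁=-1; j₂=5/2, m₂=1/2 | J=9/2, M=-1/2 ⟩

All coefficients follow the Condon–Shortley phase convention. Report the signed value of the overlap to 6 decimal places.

√[10·1!5!4!/11! · 2!4!3!2!4!5!] = √(92160/77)
  +(−1)^0/∏(0,1,4,3,1,1)! = 1/144  (running 1/144)
  +(−1)^1/∏(1,0,3,2,2,2)! = -1/48  (running -1/72)
⟨..|..⟩ = √(92160/77)·(-1/72) = -0.480500

−√(160/693) ≈ -0.480500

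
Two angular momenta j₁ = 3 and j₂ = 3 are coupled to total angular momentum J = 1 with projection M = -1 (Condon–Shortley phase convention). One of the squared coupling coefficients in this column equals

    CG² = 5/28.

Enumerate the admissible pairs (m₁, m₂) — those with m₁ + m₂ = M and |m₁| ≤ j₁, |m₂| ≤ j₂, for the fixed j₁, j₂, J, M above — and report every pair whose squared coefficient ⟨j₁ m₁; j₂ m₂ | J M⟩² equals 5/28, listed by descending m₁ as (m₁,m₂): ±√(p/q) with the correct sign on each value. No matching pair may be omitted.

Admissible pairs with m₁+m₂ = M = -1: (-3,2), (-2,1), (-1,0), (0,-1), (1,-2), (2,-3)
  (m₁,m₂)=(2,-3): CG² = 3/28, CG = +√(3/28)
  (m₁,m₂)=(1,-2): CG² = 5/28, CG = −√(5/28)   ← matches the target
  (m₁,m₂)=(0,-1): CG² = 3/14, CG = +√(3/14)
  (m₁,m₂)=(-1,0): CG² = 3/14, CG = −√(3/14)
  (m₁,m₂)=(-2,1): CG² = 5/28, CG = +√(5/28)   ← matches the target
  (m₁,m₂)=(-3,2): CG² = 3/28, CG = −√(3/28)
Pairs with CG² = 5/28: (1,-2): −√(5/28); (-2,1): +√(5/28)

(1,-2): −√(5/28); (-2,1): +√(5/28)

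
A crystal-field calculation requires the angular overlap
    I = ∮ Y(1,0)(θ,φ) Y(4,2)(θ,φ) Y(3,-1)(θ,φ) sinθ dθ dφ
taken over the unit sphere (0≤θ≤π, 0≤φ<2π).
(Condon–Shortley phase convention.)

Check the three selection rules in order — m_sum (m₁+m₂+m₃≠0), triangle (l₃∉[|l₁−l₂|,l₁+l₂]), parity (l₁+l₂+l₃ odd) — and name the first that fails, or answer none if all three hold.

m_sum

m₁+m₂+m₃ = 0 + 2 − 1 = 1  ✗
triangle: |1−4|=3 ≤ l₃=3 ≤ 1+4=5
parity: l₁+l₂+l₃ = 8 is even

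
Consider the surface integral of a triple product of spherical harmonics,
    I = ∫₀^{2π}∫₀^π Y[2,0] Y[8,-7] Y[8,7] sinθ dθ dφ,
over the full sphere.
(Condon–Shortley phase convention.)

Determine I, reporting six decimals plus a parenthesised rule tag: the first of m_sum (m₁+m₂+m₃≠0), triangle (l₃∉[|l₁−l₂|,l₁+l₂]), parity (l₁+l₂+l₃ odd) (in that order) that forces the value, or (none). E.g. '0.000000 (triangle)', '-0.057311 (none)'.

0.165996 (none)

m-sum 0 ✓  L=18 even ✓  6≤8≤10 ✓
Π(2lᵢ+1) = 5×17×17 = 1445
triangle coeff Δ(2,8,8) = 1/348840
Σ_t [0,2]: t=0:+1/116121600 t=1:−1/25401600 t=2:+1/116121600 = -1/45158400
(3j)²=24/1615 [(2 8 8; 0 0 0)], sign=-1
Σ_t [0,1]: t=0:+1/24908083200 t=1:−1/87178291200 = 1/34871316480
(3j)²=125/7752 [(2 8 8; 0 -7 7)], sign=-1
⇒ 4πI² = 125/361
I = (+1)√(125/361/(4π)) = 0.16599556
No selection rule forces the value: the integral is nonzero (none).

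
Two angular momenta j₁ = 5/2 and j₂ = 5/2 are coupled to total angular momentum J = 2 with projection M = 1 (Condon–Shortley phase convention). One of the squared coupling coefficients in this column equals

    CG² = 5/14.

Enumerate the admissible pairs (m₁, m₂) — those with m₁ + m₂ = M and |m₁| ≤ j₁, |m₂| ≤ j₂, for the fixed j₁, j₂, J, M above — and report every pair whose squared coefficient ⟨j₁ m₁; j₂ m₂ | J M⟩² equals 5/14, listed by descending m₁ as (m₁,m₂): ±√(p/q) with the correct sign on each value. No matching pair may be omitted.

(5/2,-3/2): +√(5/14); (-3/2,5/2): −√(5/14)

Admissible pairs with m₁+m₂ = M = 1: (-3/2,5/2), (-1/2,3/2), (1/2,1/2), (3/2,-1/2), (5/2,-3/2)
  (m₁,m₂)=(5/2,-3/2): CG² = 5/14, CG = +√(5/14)   ← matches the target
  (m₁,m₂)=(3/2,-1/2): CG² = 1/7, CG = −√(1/7)
  (m₁,m₂)=(1/2,1/2): CG² = 0/1, CG = 0
  (m₁,m₂)=(-1/2,3/2): CG² = 1/7, CG = +√(1/7)
  (m₁,m₂)=(-3/2,5/2): CG² = 5/14, CG = −√(5/14)   ← matches the target
Pairs with CG² = 5/14: (5/2,-3/2): +√(5/14); (-3/2,5/2): −√(5/14)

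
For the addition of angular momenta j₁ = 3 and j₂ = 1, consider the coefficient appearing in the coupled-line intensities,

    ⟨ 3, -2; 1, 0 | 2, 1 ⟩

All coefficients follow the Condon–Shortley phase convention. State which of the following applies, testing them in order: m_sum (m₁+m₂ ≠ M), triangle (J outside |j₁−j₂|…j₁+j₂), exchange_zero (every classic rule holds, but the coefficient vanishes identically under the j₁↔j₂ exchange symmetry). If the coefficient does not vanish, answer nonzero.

m_sum

m-sum: m₁+m₂ = -2+0 = -2, M = 1  ✗ ⇒ coefficient is 0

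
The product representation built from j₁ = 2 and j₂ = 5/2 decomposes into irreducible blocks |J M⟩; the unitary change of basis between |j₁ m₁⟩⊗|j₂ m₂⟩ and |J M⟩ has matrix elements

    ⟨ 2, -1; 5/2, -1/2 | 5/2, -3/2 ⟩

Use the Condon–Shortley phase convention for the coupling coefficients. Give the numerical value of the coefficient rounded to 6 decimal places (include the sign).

-0.414039

triangle: 2!·2!·3!/8! = 24/40320
(j±m)!: 1!·3!·2!·3!·1!·4! = 1728
prefactor² = (2J+1)·Δ·N² = 216/35
  k=1: −1/(1!·1!·2!·1!·0!·2!) = -1/4
  k=2: +1/(2!·0!·1!·0!·1!·3!) = 1/12
Σ = -1/6  ⇒  CG² = 216/35·(-1/6)² = 6/35
CG = −√(6/35) = -0.414039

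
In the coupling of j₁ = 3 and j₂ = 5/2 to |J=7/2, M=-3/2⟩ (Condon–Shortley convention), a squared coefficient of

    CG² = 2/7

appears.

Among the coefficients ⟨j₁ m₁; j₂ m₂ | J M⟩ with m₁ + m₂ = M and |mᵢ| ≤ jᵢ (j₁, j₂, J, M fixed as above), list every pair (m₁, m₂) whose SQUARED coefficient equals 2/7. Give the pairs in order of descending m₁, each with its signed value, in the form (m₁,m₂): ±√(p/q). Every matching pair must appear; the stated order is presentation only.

Admissible pairs with m₁+m₂ = M = -3/2: (-3,3/2), (-2,1/2), (-1,-1/2), (0,-3/2), (1,-5/2)
  (m₁,m₂)=(1,-5/2): CG² = 8/21, CG = +√(8/21)
  (m₁,m₂)=(0,-3/2): CG² = 0/1, CG = 0
  (m₁,m₂)=(-1,-1/2): CG² = 5/21, CG = −√(5/21)
  (m₁,m₂)=(-2,1/2): CG² = 2/21, CG = +√(2/21)
  (m₁,m₂)=(-3,3/2): CG² = 2/7, CG = +√(2/7)   ← matches the target
Pairs with CG² = 2/7: (-3,3/2): +√(2/7)

(-3,3/2): +√(2/7)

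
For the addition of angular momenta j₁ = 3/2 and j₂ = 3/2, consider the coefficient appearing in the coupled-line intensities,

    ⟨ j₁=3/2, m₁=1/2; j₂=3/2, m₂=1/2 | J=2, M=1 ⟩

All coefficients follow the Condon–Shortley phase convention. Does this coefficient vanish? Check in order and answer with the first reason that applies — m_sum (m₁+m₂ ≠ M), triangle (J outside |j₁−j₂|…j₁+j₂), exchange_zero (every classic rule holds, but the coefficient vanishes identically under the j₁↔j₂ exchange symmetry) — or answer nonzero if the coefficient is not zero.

m-sum: m₁+m₂ = 1/2+1/2 = 1, M = 1  ✓
triangle: |j₁−j₂| = 0 ≤ J = 2 ≤ j₁+j₂ = 3  ✓
exchange: j₁=j₂ and m₁=m₂, and (−1)^(j₁+j₂−J) = (−1)^1 = −1 forces ⟨j₁m₁;j₂m₂|JM⟩ = −⟨j₂m₂;j₁m₁|JM⟩ = −⟨j₁m₁;j₂m₂|JM⟩ ⇒ the coefficient vanishes identically
Racah sum check: Σ_k collapses to 0 ⇒ CG = 0

exchange_zero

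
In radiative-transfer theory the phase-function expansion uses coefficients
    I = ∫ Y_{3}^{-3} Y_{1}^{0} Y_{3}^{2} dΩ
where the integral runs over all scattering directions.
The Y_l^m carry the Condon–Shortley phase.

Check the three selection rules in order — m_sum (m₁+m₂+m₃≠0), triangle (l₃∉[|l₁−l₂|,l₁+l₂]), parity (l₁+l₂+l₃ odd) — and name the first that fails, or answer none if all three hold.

Σmᵢ = -1  ✗
l₃∈[|l₁−l₂|,l₁+l₂]=[2,4], have l₃=3
Σlᵢ = 7 ⇒ odd

m_sum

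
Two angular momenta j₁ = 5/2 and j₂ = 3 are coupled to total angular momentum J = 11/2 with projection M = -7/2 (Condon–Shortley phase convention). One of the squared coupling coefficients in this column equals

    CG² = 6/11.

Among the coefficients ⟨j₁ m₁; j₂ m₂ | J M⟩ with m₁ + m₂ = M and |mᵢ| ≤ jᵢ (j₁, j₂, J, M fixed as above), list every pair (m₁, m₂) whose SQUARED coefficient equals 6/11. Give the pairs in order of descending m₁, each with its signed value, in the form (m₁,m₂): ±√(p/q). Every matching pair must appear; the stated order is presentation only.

(-3/2,-2): +√(6/11)

Admissible pairs with m₁+m₂ = M = -7/2: (-5/2,-1), (-3/2,-2), (-1/2,-3)
  (m₁,m₂)=(-1/2,-3): CG² = 2/11, CG = +√(2/11)
  (m₁,m₂)=(-3/2,-2): CG² = 6/11, CG = +√(6/11)   ← matches the target
  (m₁,m₂)=(-5/2,-1): CG² = 3/11, CG = +√(3/11)
Pairs with CG² = 6/11: (-3/2,-2): +√(6/11)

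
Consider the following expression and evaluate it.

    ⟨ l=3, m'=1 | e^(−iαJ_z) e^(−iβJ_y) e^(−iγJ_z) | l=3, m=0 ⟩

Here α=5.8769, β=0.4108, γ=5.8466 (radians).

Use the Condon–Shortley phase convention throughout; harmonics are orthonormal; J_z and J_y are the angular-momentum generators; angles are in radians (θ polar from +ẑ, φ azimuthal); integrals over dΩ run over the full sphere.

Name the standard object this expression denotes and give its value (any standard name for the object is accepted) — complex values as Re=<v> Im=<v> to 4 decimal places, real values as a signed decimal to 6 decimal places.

Wigner D-matrix element, Re=-0.5087 Im=-0.2189

This is a Wigner D-matrix element — the rotation-matrix element ⟨l m'| R(α,β,γ) |l m⟩ in the angular-momentum basis.
Split into d^3_{1,0}(β=0.4108) × two z-phases.
c=cos(0.410800/2)=0.978979, s=sin(0.410800/2)=0.203959; N=√[24·2·6·6]=41.569219
Admissible k: 0..2 (factorial args all ≥0)
  k=0: (−1)^1·41.5692/(12)·0.9790^5·0.2040^1 = -0.635332
  k=1: (−1)^2·41.5692/(4)·0.9790^3·0.2040^3 = +0.082729
  k=2: (−1)^3·41.5692/(12)·0.9790^1·0.2040^5 = -0.001197
d^3_{1,0}(0.4108) = -0.635332 +0.082729 -0.001197 = -0.553800
Phases: e^{-i·(1)·5.8769}=+0.918595+0.395200i, e^{-i·(0)·5.8466}=+1.000000+0.000000i ⇒ D=-0.508718-0.218862i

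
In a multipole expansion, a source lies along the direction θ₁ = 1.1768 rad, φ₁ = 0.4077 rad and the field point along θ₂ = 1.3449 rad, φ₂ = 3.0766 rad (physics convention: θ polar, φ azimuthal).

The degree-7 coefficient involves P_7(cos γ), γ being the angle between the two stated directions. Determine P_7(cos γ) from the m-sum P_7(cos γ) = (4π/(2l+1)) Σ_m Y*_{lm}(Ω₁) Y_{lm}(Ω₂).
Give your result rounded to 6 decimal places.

Summing Y*_{l m}(θ₁,φ₁)·Y_{l m}(θ₂,φ₂) over m ∈ [−7, 7]; prefactor 4π/(2·7+1) = 0.837758:
  term(m=-7) = +0.117853+0.019898i   from Y*(Ω₁)=-0.274441+0.081208i, Y(Ω₂)=-0.375131-0.183504i
  term(m=-6) = -0.152473+0.048075i   from Y*(Ω₁)=-0.341825+0.285234i, Y(Ω₂)=+0.332144+0.136512i
  term(m=-5) = -0.018028+0.017768i   from Y*(Ω₁)=-0.101692+0.201337i, Y(Ω₂)=+0.106345+0.035828i
  term(m=-4) = -0.024318+0.073388i   from Y*(Ω₁)=+0.013316-0.221658i, Y(Ω₂)=-0.336463-0.089496i
  term(m=-3) = +0.000240+0.001560i   from Y*(Ω₁)=-0.107456-0.296495i, Y(Ω₂)=-0.004910-0.000970i
  term(m=-2) = +0.018614+0.025777i   from Y*(Ω₁)=+0.066542+0.070659i, Y(Ω₂)=+0.324818+0.042461i
  term(m=-1) = -0.010478-0.005358i   from Y*(Ω₁)=+0.298752+0.129031i, Y(Ω₂)=-0.036087-0.002349i
  term(m=+0) = +0.018897+0.000000i   from Y*(Ω₁)=-0.059153-0.000000i, Y(Ω₂)=-0.319457+0.000000i
  term(m=+1) = -0.010478+0.005358i   from Y*(Ω₁)=-0.298752+0.129031i, Y(Ω₂)=+0.036087-0.002349i
  term(m=+2) = +0.018614-0.025777i   from Y*(Ω₁)=+0.066542-0.070659i, Y(Ω₂)=+0.324818-0.042461i
  term(m=+3) = +0.000240-0.001560i   from Y*(Ω₁)=+0.107456-0.296495i, Y(Ω₂)=+0.004910-0.000970i
  term(m=+4) = -0.024318-0.073388i   from Y*(Ω₁)=+0.013316+0.221658i, Y(Ω₂)=-0.336463+0.089496i
  term(m=+5) = -0.018028-0.017768i   from Y*(Ω₁)=+0.101692+0.201337i, Y(Ω₂)=-0.106345+0.035828i
  term(m=+6) = -0.152473-0.048075i   from Y*(Ω₁)=-0.341825-0.285234i, Y(Ω₂)=+0.332144-0.136512i
  term(m=+7) = +0.117853-0.019898i   from Y*(Ω₁)=+0.274441+0.081208i, Y(Ω₂)=+0.375131-0.183504i
Accumulated sum -0.118284-0.000000i; after 4π/(2l+1) scaling, -0.099093-0.000000i ⇒ P_7 = -0.099093

-0.099093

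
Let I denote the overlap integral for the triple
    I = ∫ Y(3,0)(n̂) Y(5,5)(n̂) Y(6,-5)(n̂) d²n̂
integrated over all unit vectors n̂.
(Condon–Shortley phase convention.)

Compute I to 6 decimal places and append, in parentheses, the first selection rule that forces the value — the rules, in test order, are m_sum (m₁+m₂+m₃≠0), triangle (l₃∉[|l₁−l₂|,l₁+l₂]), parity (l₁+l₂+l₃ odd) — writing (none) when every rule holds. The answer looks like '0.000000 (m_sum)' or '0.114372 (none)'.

0.207001 (none)

Checks pass: Σm=0; 14 even; l₃=6∈[2,8].
(2·3+1)(2·5+1)(2·6+1) = 1001
Δ: 2! 4! 8! / 15! → 1/675675
sum: t=0:+1/8640 t=1:−1/2304 t=2:+1/8640 = -7/34560
3j²(3 5 6; 0 0 0) = Δ·Π!·Σ² = 7/429  (sign -1)
sum: t=2:+1/483840 = 1/483840
3j²(3 5 6; 0 5 -5) = Δ·Π!·Σ² = 3/91  (sign -1)
combine: 4πI² = 1001·7/429·3/91 = 7/13
take √, sign +1: I = 0.20700098
No selection rule forces the value: the integral is nonzero (none).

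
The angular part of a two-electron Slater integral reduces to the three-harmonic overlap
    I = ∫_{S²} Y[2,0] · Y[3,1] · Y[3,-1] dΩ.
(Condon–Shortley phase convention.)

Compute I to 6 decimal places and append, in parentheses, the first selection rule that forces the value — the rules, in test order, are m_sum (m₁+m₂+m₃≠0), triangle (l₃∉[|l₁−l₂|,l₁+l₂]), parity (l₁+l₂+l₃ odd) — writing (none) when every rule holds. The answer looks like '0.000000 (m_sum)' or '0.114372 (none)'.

-0.126157 (none)

Checks pass: Σm=0; 8 even; l₃=3∈[1,5].
(2·2+1)(2·3+1)(2·3+1) = 245
Δ: 2! 2! 4! / 9! → 1/3780
sum: t=0:+1/24 t=1:−1/4 t=2:+1/24 = -1/6
3j²(2 3 3; 0 0 0) = Δ·Π!·Σ² = 4/105  (sign +1)
sum: t=0:+1/96 t=1:−1/6 t=2:+1/16 = -3/32
3j²(2 3 3; 0 1 -1) = Δ·Π!·Σ² = 3/140  (sign -1)
combine: 4πI² = 245·4/105·3/140 = 1/5
take √, sign -1: I = -0.12615663
No selection rule forces the value: the integral is nonzero (none).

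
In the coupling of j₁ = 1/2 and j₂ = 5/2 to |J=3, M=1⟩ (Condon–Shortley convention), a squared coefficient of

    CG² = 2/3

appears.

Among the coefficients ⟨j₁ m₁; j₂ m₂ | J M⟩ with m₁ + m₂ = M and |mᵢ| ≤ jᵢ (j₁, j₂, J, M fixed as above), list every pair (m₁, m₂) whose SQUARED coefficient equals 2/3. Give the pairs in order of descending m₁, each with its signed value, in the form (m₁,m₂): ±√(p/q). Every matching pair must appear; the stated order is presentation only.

(1/2,1/2): +√(2/3)

Admissible pairs with m₁+m₂ = M = 1: (-1/2,3/2), (1/2,1/2)
  (m₁,m₂)=(1/2,1/2): CG² = 2/3, CG = +√(2/3)   ← matches the target
  (m₁,m₂)=(-1/2,3/2): CG² = 1/3, CG = +√(1/3)
Pairs with CG² = 2/3: (1/2,1/2): +√(2/3)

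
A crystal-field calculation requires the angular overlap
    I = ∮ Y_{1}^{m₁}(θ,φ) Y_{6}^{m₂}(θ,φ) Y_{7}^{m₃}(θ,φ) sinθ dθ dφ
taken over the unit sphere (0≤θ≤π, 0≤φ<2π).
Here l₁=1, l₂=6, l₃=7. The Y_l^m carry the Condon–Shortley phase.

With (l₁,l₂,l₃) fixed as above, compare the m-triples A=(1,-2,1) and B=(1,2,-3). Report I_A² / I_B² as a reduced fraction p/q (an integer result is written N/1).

Shared (l₁,l₂,l₃)=(1,6,7): N and (l;000)² cancel in I_A²/I_B².
A: Δ = 0!·2!·12!/15! = 1/1365; Racah Σ t=0..0: t=0:+1/1935360 = 1/1935360; ⇒ 3j(1 6 7; 1 -2 1)² = 1/91, sgn +1
B: Δ = 0!·2!·12!/15! = 1/1365; Racah Σ t=0..0: t=0:+1/1935360 = 1/1935360; ⇒ 3j(1 6 7; 1 2 -3)² = 3/91, sgn +1
I_A²/I_B² = (1/91)/(3/91) = 1/3

1/3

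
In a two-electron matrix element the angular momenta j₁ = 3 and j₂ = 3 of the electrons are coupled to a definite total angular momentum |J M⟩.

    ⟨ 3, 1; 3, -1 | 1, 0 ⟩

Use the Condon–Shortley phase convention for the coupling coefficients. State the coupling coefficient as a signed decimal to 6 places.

triangle: 5!·1!·1!/8! = 120/40320
(j±m)!: 4!·2!·2!·4!·1!·1! = 2304
prefactor² = (2J+1)·Δ·N² = 144/7
  k=1: −1/(1!·4!·1!·1!·0!·0!) = -1/24
  k=2: +1/(2!·3!·0!·0!·1!·1!) = 1/12
Σ = 1/24  ⇒  CG² = 144/7·(1/24)² = 1/28
CG = +√(1/28) = +0.188982

+0.188982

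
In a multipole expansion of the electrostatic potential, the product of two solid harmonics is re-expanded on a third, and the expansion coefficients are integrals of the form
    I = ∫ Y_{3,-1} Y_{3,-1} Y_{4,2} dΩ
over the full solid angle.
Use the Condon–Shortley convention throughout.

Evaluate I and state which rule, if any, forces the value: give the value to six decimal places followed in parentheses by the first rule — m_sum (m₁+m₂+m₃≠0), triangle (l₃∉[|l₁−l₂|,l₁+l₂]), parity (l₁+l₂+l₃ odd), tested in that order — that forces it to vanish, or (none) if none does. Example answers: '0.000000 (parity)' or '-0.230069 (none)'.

0.162193 (none)

Checks pass: Σm=0; 10 even; l₃=4∈[0,6].
(2·3+1)(2·3+1)(2·4+1) = 441
Δ: 2! 4! 4! / 11! → 1/34650
sum: t=0:+1/72 t=1:−1/16 t=2:+1/72 = -5/144
3j²(3 3 4; 0 0 0) = Δ·Π!·Σ² = 2/77  (sign -1)
sum: t=0:+1/192 t=1:−1/36 t=2:+1/192 = -5/288
3j²(3 3 4; -1 -1 2) = Δ·Π!·Σ² = 20/693  (sign -1)
combine: 4πI² = 441·2/77·20/693 = 40/121
take √, sign +1: I = 0.16219310
No selection rule forces the value: the integral is nonzero (none).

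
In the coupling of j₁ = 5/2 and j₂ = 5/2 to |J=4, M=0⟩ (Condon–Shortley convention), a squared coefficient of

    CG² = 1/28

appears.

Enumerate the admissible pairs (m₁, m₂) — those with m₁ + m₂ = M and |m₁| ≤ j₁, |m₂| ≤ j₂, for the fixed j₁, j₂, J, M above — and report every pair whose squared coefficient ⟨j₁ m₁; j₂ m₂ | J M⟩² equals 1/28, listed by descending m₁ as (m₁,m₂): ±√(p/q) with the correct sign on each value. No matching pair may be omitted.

(5/2,-5/2): +√(1/28); (-5/2,5/2): −√(1/28)

Admissible pairs with m₁+m₂ = M = 0: (-5/2,5/2), (-3/2,3/2), (-1/2,1/2), (1/2,-1/2), (3/2,-3/2), (5/2,-5/2)
  (m₁,m₂)=(5/2,-5/2): CG² = 1/28, CG = +√(1/28)   ← matches the target
  (m₁,m₂)=(3/2,-3/2): CG² = 9/28, CG = +√(9/28)
  (m₁,m₂)=(1/2,-1/2): CG² = 1/7, CG = +√(1/7)
  (m₁,m₂)=(-1/2,1/2): CG² = 1/7, CG = −√(1/7)
  (m₁,m₂)=(-3/2,3/2): CG² = 9/28, CG = −√(9/28)
  (m₁,m₂)=(-5/2,5/2): CG² = 1/28, CG = −√(1/28)   ← matches the target
Pairs with CG² = 1/28: (5/2,-5/2): +√(1/28); (-5/2,5/2): −√(1/28)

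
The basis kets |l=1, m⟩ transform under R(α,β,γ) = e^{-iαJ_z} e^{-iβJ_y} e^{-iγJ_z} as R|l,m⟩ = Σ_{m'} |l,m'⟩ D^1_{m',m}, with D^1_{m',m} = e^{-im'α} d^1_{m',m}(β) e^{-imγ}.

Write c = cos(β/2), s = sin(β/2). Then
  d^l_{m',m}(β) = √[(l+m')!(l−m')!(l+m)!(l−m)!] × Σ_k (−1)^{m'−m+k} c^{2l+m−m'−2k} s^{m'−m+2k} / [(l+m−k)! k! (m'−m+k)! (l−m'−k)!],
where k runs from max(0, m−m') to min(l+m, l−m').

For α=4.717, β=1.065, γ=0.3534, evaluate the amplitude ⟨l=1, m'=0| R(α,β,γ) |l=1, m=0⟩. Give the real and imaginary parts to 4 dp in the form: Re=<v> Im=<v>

Re=0.4845 Im=0.0000

D^1_{0,0}(4.7170,1.0650,0.3534) = e^{-i·0·4.7170}·d^1_{0,0}(1.0650)·e^{-i·0·0.3534}. Compute d first:
c=cos(1.065000/2)=0.861541, s=sin(1.065000/2)=0.507689; N=√[1·1·1·1]=1.000000
k∈{0,1} keeps every argument non-negative
  k=0: (−1)^0·1.0000/(1)·0.8615^2·0.5077^0 = +0.742252
  k=1: (−1)^1·1.0000/(1)·0.8615^0·0.5077^2 = -0.257748
d^1_{0,0}(1.0650) = +0.742252 -0.257748 = +0.484504
Phases: e^{-i·(0)·4.7170}=+1.000000+0.000000i, e^{-i·(0)·0.3534}=+1.000000+0.000000i ⇒ D=+0.484504+0.000000i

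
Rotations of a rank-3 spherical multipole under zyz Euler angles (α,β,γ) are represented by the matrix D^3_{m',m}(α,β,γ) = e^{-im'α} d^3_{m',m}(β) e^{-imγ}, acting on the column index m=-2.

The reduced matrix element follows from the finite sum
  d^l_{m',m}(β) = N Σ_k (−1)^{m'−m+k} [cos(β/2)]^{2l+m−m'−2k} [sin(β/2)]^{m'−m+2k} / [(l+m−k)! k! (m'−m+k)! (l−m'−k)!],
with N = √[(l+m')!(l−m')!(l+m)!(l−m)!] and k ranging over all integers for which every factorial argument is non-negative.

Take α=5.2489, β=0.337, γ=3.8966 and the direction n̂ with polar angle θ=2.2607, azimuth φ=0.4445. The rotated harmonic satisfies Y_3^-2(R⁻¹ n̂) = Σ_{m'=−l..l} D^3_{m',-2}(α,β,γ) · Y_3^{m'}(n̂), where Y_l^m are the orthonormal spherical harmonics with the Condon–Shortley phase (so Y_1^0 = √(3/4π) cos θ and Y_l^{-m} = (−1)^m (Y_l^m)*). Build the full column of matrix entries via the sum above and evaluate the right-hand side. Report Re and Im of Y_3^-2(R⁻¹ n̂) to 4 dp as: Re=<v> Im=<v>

Re=-0.2325 Im=0.3173

Need the full column D^3_{m',-2} for m'=−3..3 at α=5.2489, β=0.3370, γ=3.8966.
cos(β/2)=0.985837, sin(β/2)=0.167704
d^3_{-3,-2}: single k=1 term ⇒ +0.382512;  D = -0.008432-0.382419i
d^3_{-2,-2}: k∈[0..1] ⇒ +0.917977 -0.132824 = +0.785153;  D = +0.665826-0.416101i
d^3_{-1,-2}: k∈[0..1] ⇒ -0.493821 +0.028581 = -0.465240;  D = -0.413579-0.213074i
d^3_{0,-2}: k∈[0..1] ⇒ +0.145502 -0.004211 = +0.141291;  D = +0.008583+0.141030i
d^3_{1,-2}: k∈[0..1] ⇒ -0.028581 +0.000414 = -0.028167;  D = +0.023290-0.015841i
d^3_{2,-2}: k∈[0..1] ⇒ +0.003844 -0.000022 = +0.003821;  D = -0.003462-0.001617i
d^3_{3,-2}: single k=0 term ⇒ -0.000320;  D = +0.000032+0.000319i
Y_3^{m'}(θ=2.2607,φ=0.4445) and Σ D·Y over m':
  (-0.0084-0.3824i)·(+0.0450-0.1861i)  (+0.6658-0.4161i)·(-0.2439+0.3005i)  (-0.4136-0.2131i)·(+0.2308-0.1099i)  (+0.0086+0.1410i)·(+0.2315+0.0000i)  (+0.0233-0.0158i)·(-0.2308-0.1099i)  (-0.0035-0.0016i)·(-0.2439-0.3005i)  (+0.0000+0.0003i)·(-0.0450-0.1861i)
Y_3^-2(R⁻¹ n̂) = -0.232465+0.317323i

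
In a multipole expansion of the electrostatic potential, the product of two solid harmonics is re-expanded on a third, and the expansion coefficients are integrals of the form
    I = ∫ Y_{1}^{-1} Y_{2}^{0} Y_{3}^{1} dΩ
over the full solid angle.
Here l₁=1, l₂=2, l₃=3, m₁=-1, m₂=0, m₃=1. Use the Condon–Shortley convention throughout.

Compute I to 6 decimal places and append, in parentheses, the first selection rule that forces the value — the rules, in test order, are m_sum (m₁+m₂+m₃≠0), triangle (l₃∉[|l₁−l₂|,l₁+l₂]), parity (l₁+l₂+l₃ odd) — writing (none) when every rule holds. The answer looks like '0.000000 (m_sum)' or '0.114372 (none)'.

Checks pass: Σm=0; 6 even; l₃=3∈[1,3].
(2·1+1)(2·2+1)(2·3+1) = 105
Δ: 0! 2! 4! / 7! → 1/105
sum: t=0:+1/4 = 1/4
3j²(1 2 3; 0 0 0) = Δ·Π!·Σ² = 3/35  (sign -1)
sum: t=0:+1/8 = 1/8
3j²(1 2 3; -1 0 1) = Δ·Π!·Σ² = 2/35  (sign +1)
combine: 4πI² = 105·3/35·2/35 = 18/35
take √, sign -1: I = -0.20230066
No selection rule forces the value: the integral is nonzero (none).

-0.202301 (none)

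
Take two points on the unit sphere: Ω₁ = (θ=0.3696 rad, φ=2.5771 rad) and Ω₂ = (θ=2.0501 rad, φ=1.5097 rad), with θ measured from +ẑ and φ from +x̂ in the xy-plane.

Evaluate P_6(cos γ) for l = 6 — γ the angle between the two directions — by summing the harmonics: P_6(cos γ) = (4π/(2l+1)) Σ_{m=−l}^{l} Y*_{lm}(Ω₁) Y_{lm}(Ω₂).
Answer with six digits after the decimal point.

0.078265

Expand P_6 via completeness: Σ_{m} conj(Y_{6,m}) at Ω₁ times Y_{6,m} at Ω₂ —
  m=-6: Y*=-0.001041+0.000261i  Y=-0.220108-0.084506i  product +0.000251+0.000031i
  m=-5: Y*=+0.009115+0.003012i  Y=-0.127664+0.404829i  product -0.002383+0.003305i
  m=-4: Y*=-0.033009-0.040226i  Y=+0.287419+0.071674i  product -0.006604-0.013928i
  m=-3: Y*=+0.023002+0.186553i  Y=-0.025269+0.136318i  product -0.026012-0.001578i
  m=-2: Y*=+0.187147-0.395664i  Y=+0.339913+0.041743i  product +0.080130-0.126679i
  m=-1: Y*=-0.453043+0.286879i  Y=-0.001157+0.018920i  product -0.004903-0.008904i
  m=+0: Y*=+0.000023-0.000000i  Y=+0.337253+0.000000i  product +0.000008+0.000000i
  m=+1: Y*=+0.453043+0.286879i  Y=+0.001157+0.018920i  product -0.004903+0.008904i
  m=+2: Y*=+0.187147+0.395664i  Y=+0.339913-0.041743i  product +0.080130+0.126679i
  m=+3: Y*=-0.023002+0.186553i  Y=+0.025269+0.136318i  product -0.026012+0.001578i
  m=+4: Y*=-0.033009+0.040226i  Y=+0.287419-0.071674i  product -0.006604+0.013928i
  m=+5: Y*=-0.009115+0.003012i  Y=+0.127664+0.404829i  product -0.002383-0.003305i
  m=+6: Y*=-0.001041-0.000261i  Y=-0.220108+0.084506i  product +0.000251-0.000031i
Total Σ_m = +0.080965+0.000000i. Multiply by 0.966644: +0.078265+0.000000i. P_6(cos γ) = 0.078265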